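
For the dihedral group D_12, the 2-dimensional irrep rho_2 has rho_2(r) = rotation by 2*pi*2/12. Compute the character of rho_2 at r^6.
chi_{rho_2}(r^6) = 2*cos(2*pi*2*6/12) = 2

Working: rho_2(r^6) is rotation by angle 2*pi*2*6/12, whose trace is 2*cos(2*pi*2*6/12) = 2.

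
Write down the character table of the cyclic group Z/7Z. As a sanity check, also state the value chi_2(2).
Character table of Z/7Z (irreps indexed chi_0,...,chi_6 with chi_k(m) = zeta_7^(k*m), zeta_7 = exp(2*pi*i/7)):
  irrep \ class  {0} (size 1)  {1} (size 1)    {2} (size 1)    {3} (size 1)    {4} (size 1)    {5} (size 1)    {6} (size 1)  
  chi_0          1             1               1               1               1               1               1             
  chi_1          1             exp(2*I*pi/7)   exp(4*I*pi/7)   exp(6*I*pi/7)   exp(-6*I*pi/7)  exp(-4*I*pi/7)  exp(-2*I*pi/7)
  chi_2          1             exp(4*I*pi/7)   exp(-6*I*pi/7)  exp(-2*I*pi/7)  exp(2*I*pi/7)   exp(6*I*pi/7)   exp(-4*I*pi/7)
  chi_3          1             exp(6*I*pi/7)   exp(-2*I*pi/7)  exp(4*I*pi/7)   exp(-4*I*pi/7)  exp(2*I*pi/7)   exp(-6*I*pi/7)
  chi_4          1             exp(-6*I*pi/7)  exp(2*I*pi/7)   exp(-4*I*pi/7)  exp(4*I*pi/7)   exp(-2*I*pi/7)  exp(6*I*pi/7) 
  chi_5          1             exp(-4*I*pi/7)  exp(6*I*pi/7)   exp(2*I*pi/7)   exp(-2*I*pi/7)  exp(-6*I*pi/7)  exp(4*I*pi/7) 
  chi_6          1             exp(-2*I*pi/7)  exp(-4*I*pi/7)  exp(-6*I*pi/7)  exp(6*I*pi/7)   exp(4*I*pi/7)   exp(2*I*pi/7) 

Spot check: chi_2(2) = zeta_7^(2*2) = zeta_7^4 = exp(-6*I*pi/7).

Argument: Z/7Z is abelian, so all 7 irreducible complex representations are 1-dimensional. They are given by chi_k(m) = zeta_7^(k*m) for k = 0,...,6. Row orthogonality: sum_m chi_k(m) conj(chi_l(m)) = 7 * [k = l].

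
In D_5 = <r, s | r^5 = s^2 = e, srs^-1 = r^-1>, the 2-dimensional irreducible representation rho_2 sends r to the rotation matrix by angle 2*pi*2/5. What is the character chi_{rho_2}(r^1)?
chi_{rho_2}(r^1) = 2*cos(2*pi*2*1/5) = -sqrt(5)/2 - 1/2

Justification: rho_2(r^1) is rotation by angle 2*pi*2*1/5, whose trace is 2*cos(2*pi*2*1/5) = -sqrt(5)/2 - 1/2.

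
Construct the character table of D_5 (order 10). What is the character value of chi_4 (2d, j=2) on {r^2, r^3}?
Conjugacy classes: {e} of size 1, {r^1, r^4} of size 2, {r^2, r^3} of size 2, {s, sr, ..., sr^4} of size 5.
Character table:
  irrep \ class              {e} (size 1)  {r^1, r^4} (size 2)  {r^2, r^3} (size 2)  {s, sr, ..., sr^4} (size 5)
  chi_1 (triv)               1             1                    1                    1                          
  chi_2 (sign: r->1, s->-1)  1             1                    1                    -1                         
  chi_3 (2d, j=1)            2             -1/2 + sqrt(5)/2     -sqrt(5)/2 - 1/2     0                          
  chi_4 (2d, j=2)            2             -sqrt(5)/2 - 1/2     -1/2 + sqrt(5)/2     0                          

Spot check: chi_4 (2d, j=2) on {r^2, r^3} = -1/2 + sqrt(5)/2.

Derivation: D_5 has order 2*5 = 10 with 4 conjugacy classes, hence 4 irreducibles. Sum of squared dims 1 + 1 + 4 + 4 = 10 = |G|. Linear characters come from the abelianisation; the 2-dimensional irreps have character r^k -> 2*cos(2*pi*j*k/5), reflections -> 0.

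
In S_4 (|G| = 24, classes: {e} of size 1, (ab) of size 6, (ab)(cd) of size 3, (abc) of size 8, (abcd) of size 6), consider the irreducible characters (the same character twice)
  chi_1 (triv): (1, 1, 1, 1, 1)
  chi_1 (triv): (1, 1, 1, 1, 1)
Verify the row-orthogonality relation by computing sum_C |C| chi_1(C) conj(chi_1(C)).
Sum = 24 = |G| = 24; so <chi_1, chi_1> = 1 (norm-1 confirms irreducibility).

Argument: Compute term by term over conjugacy classes (|C| * chi_1(C) * conj(chi_1(C))):
  1*(1)*conj(1) + 6*(1)*conj(1) + 3*(1)*conj(1) + 8*(1)*conj(1) + 6*(1)*conj(1)
  = (1) + (6) + (3) + (8) + (6)
  = 24.
Dividing by |G| = 24 gives 24/24 = 1, matching the row-orthogonality relation <chi_1, chi_1> = [chi_1 = chi_1].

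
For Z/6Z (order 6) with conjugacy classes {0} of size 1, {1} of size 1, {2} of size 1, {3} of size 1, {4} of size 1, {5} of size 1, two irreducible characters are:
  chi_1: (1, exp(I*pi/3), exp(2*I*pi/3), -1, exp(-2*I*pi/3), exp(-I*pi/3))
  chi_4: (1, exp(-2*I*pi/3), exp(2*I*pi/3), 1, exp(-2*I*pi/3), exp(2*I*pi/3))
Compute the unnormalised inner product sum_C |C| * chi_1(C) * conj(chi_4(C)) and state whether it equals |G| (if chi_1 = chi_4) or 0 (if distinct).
Sum = 0; so <chi_1, chi_4> = 0 (distinct irreducibles are orthogonal).

Why: Compute term by term over conjugacy classes (|C| * chi_1(C) * conj(chi_4(C))):
  1*(1)*conj(1) + 1*(exp(I*pi/3))*conj(exp(-2*I*pi/3)) + 1*(exp(2*I*pi/3))*conj(exp(2*I*pi/3)) + 1*(-1)*conj(1) + 1*(exp(-2*I*pi/3))*conj(exp(-2*I*pi/3)) + 1*(exp(-I*pi/3))*conj(exp(2*I*pi/3))
  = (1) + (-1) + (1) + (-1) + (1) + (-1)
  = 0.
(Exp terms are combined using exp(i*s)*conj(exp(i*t)) = exp(i*(s-t)), and sums of them are collapsed using the identity that for every m > 1 the m distinct m-th roots of unity sum to 0, e.g. 1 + exp(2*I*pi/3) + exp(-2*I*pi/3) = 0.)
Dividing by |G| = 6 gives 0/6 = 0, matching the row-orthogonality relation <chi_1, chi_4> = [chi_1 = chi_4].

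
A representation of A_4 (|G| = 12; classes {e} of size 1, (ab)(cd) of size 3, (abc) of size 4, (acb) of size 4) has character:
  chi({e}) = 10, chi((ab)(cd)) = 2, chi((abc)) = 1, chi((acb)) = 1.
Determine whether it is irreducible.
Not irreducible (reducible): <chi, chi> = 10 > 1.

<chi, chi> = (1/|G|) sum_C |C| * |chi(C)|^2 = (1/12)[1*|10|^2 + 3*|2|^2 + 4*|1|^2 + 4*|1|^2]
  = (1/12)[(100) + (12) + (4) + (4)] = 120/12 = 10.
(Exp terms are combined using exp(i*s)*conj(exp(i*t)) = exp(i*(s-t)), and sums of them are collapsed using the identity that for every m > 1 the m distinct m-th roots of unity sum to 0, e.g. 1 + exp(2*I*pi/3) + exp(-2*I*pi/3) = 0.)
A character is irreducible iff <chi, chi> = 1, so this representation is reducible.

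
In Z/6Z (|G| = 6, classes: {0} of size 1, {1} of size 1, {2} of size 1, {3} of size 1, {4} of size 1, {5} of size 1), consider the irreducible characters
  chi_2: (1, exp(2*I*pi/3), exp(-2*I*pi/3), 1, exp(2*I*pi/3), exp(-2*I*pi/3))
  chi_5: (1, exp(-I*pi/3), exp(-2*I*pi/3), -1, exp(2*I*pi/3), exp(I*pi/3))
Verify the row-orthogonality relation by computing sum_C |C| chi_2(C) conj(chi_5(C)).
Sum = 0; so <chi_2, chi_5> = 0 (distinct irreducibles are orthogonal).

Argument: Compute term by term over conjugacy classes (|C| * chi_2(C) * conj(chi_5(C))):
  1*(1)*conj(1) + 1*(exp(2*I*pi/3))*conj(exp(-I*pi/3)) + 1*(exp(-2*I*pi/3))*conj(exp(-2*I*pi/3)) + 1*(1)*conj(-1) + 1*(exp(2*I*pi/3))*conj(exp(2*I*pi/3)) + 1*(exp(-2*I*pi/3))*conj(exp(I*pi/3))
  = (1) + (-1) + (1) + (-1) + (1) + (-1)
  = 0.
(Exp terms are combined using exp(i*s)*conj(exp(i*t)) = exp(i*(s-t)), and sums of them are collapsed using the identity that for every m > 1 the m distinct m-th roots of unity sum to 0, e.g. 1 + exp(2*I*pi/3) + exp(-2*I*pi/3) = 0.)
Dividing by |G| = 6 gives 0/6 = 0, matching the row-orthogonality relation <chi_2, chi_5> = [chi_2 = chi_5].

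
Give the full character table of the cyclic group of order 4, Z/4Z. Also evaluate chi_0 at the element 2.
Character table of Z/4Z (irreps indexed chi_0,...,chi_3 with chi_k(m) = zeta_4^(k*m), zeta_4 = exp(2*pi*i/4)):
  irrep \ class  {0} (size 1)  {1} (size 1)  {2} (size 1)  {3} (size 1)
  chi_0          1             1             1             1           
  chi_1          1             I             -1            -I          
  chi_2          1             -1            1             -1          
  chi_3          1             -I            -1            I           

Spot check: chi_0(2) = zeta_4^(0*2) = zeta_4^0 = 1.

Z/4Z is abelian, so all 4 irreducible complex representations are 1-dimensional. They are given by chi_k(m) = zeta_4^(k*m) for k = 0,...,3. Row orthogonality: sum_m chi_k(m) conj(chi_l(m)) = 4 * [k = l].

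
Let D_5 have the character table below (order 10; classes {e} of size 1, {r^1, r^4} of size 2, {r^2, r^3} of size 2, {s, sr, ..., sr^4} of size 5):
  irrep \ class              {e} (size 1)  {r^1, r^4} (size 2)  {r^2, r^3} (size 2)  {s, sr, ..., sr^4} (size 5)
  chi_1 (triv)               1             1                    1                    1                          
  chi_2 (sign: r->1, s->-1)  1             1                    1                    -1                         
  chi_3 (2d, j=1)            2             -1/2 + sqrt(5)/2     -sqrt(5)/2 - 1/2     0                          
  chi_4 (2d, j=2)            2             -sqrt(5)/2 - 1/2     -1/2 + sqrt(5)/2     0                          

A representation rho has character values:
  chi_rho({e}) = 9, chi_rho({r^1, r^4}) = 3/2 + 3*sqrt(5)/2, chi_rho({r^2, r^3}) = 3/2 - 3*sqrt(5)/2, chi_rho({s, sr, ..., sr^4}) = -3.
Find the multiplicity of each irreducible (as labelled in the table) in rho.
Multiplicities: chi_1: 0, chi_2: 3, chi_3: 3, chi_4: 0.

Explanation: Use <chi_rho, chi> = (1/|G|) sum_C |C| * chi_rho(C) * conj(chi(C)) with |G| = 10 for each irreducible chi in the table:
  <chi_rho, chi_1> = (1/10)[1*(9)*conj(1) + 2*(3/2 + 3*sqrt(5)/2)*conj(1) + 2*(3/2 - 3*sqrt(5)/2)*conj(1) + 5*(-3)*conj(1)]
      = (1/10)[(9) + (3 + 3*sqrt(5)) + (3 - 3*sqrt(5)) + (-15)] = 0/10 = 0
  <chi_rho, chi_2> = (1/10)[1*(9)*conj(1) + 2*(3/2 + 3*sqrt(5)/2)*conj(1) + 2*(3/2 - 3*sqrt(5)/2)*conj(1) + 5*(-3)*conj(-1)]
      = (1/10)[(9) + (3 + 3*sqrt(5)) + (3 - 3*sqrt(5)) + (15)] = 30/10 = 3
  <chi_rho, chi_3> = (1/10)[1*(9)*conj(2) + 2*(3/2 + 3*sqrt(5)/2)*conj(-1/2 + sqrt(5)/2) + 2*(3/2 - 3*sqrt(5)/2)*conj(-sqrt(5)/2 - 1/2) + 5*(-3)*conj(0)]
      = (1/10)[(18) + (6) + (6) + (0)] = 30/10 = 3
  <chi_rho, chi_4> = (1/10)[1*(9)*conj(2) + 2*(3/2 + 3*sqrt(5)/2)*conj(-sqrt(5)/2 - 1/2) + 2*(3/2 - 3*sqrt(5)/2)*conj(-1/2 + sqrt(5)/2) + 5*(-3)*conj(0)]
      = (1/10)[(18) + (-9 - 3*sqrt(5)) + (-9 + 3*sqrt(5)) + (0)] = 0/10 = 0
Dimension check: dim(rho) = sum (mult * dim) = 0*1 + 3*1 + 3*2 + 0*2 = 9 = chi_rho(e) = 9.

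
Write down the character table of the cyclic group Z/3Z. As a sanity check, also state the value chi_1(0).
Character table of Z/3Z (irreps indexed chi_0,...,chi_2 with chi_k(m) = zeta_3^(k*m), zeta_3 = exp(2*pi*i/3)):
  irrep \ class  {0} (size 1)  {1} (size 1)    {2} (size 1)  
  chi_0          1             1               1             
  chi_1          1             exp(2*I*pi/3)   exp(-2*I*pi/3)
  chi_2          1             exp(-2*I*pi/3)  exp(2*I*pi/3) 

Spot check: chi_1(0) = zeta_3^(1*0) = zeta_3^0 = 1.

Argument: Z/3Z is abelian, so all 3 irreducible complex representations are 1-dimensional. They are given by chi_k(m) = zeta_3^(k*m) for k = 0,...,2. Row orthogonality: sum_m chi_k(m) conj(chi_l(m)) = 3 * [k = l].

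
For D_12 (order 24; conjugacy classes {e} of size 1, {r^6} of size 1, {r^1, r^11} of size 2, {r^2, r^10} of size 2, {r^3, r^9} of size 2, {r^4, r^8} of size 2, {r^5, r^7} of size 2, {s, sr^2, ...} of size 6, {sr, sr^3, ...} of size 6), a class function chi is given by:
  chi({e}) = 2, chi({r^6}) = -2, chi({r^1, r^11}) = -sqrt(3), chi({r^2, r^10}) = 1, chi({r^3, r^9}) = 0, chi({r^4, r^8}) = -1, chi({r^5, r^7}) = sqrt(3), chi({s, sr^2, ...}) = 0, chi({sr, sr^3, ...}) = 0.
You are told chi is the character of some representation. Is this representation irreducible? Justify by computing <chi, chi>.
Irreducible: <chi, chi> = 1.

Why: <chi, chi> = (1/|G|) sum_C |C| * |chi(C)|^2 = (1/24)[1*|2|^2 + 1*|-2|^2 + 2*|-sqrt(3)|^2 + 2*|1|^2 + 2*|0|^2 + 2*|-1|^2 + 2*|sqrt(3)|^2 + 6*|0|^2 + 6*|0|^2]
  = (1/24)[(4) + (4) + (6) + (2) + (0) + (2) + (6) + (0) + (0)] = 24/24 = 1.
A character is irreducible iff <chi, chi> = 1, so this representation is irreducible.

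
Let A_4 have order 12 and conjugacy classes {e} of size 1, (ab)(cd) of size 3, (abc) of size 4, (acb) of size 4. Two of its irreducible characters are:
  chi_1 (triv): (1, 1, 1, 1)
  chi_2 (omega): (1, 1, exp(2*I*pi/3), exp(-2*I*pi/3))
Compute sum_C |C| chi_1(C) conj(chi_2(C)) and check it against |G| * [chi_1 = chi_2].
Sum = 0; so <chi_1, chi_2> = 0 (distinct irreducibles are orthogonal).

Details: Compute term by term over conjugacy classes (|C| * chi_1(C) * conj(chi_2(C))):
  1*(1)*conj(1) + 3*(1)*conj(1) + 4*(1)*conj(exp(2*I*pi/3)) + 4*(1)*conj(exp(-2*I*pi/3))
  = (1) + (3) + (4*exp(-2*I*pi/3)) + (4*exp(2*I*pi/3))
  = 0.
(Exp terms are combined using exp(i*s)*conj(exp(i*t)) = exp(i*(s-t)), and sums of them are collapsed using the identity that for every m > 1 the m distinct m-th roots of unity sum to 0, e.g. 1 + exp(2*I*pi/3) + exp(-2*I*pi/3) = 0.)
Dividing by |G| = 12 gives 0/12 = 0, matching the row-orthogonality relation <chi_1, chi_2> = [chi_1 = chi_2].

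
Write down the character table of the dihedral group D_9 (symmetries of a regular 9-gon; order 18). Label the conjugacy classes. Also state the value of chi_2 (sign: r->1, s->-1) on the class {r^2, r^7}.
Conjugacy classes: {e} of size 1, {r^1, r^8} of size 2, {r^2, r^7} of size 2, {r^3, r^6} of size 2, {r^4, r^5} of size 2, {s, sr, ..., sr^8} of size 9.
Character table:
  irrep \ class              {e} (size 1)  {r^1, r^8} (size 2)  {r^2, r^7} (size 2)  {r^3, r^6} (size 2)  {r^4, r^5} (size 2)  {s, sr, ..., sr^8} (size 9)
  chi_1 (triv)               1             1                    1                    1                    1                    1                          
  chi_2 (sign: r->1, s->-1)  1             1                    1                    1                    1                    -1                         
  chi_3 (2d, j=1)            2             2*cos(2*pi/9)        2*cos(4*pi/9)        -1                   -2*cos(pi/9)         0                          
  chi_4 (2d, j=2)            2             2*cos(4*pi/9)        -2*cos(pi/9)         -1                   2*cos(2*pi/9)        0                          
  chi_5 (2d, j=3)            2             -1                   -1                   2                    -1                   0                          
  chi_6 (2d, j=4)            2             -2*cos(pi/9)         2*cos(2*pi/9)        -1                   2*cos(4*pi/9)        0                          

Spot check: chi_2 (sign: r->1, s->-1) on {r^2, r^7} = 1.

Justification: D_9 has order 2*9 = 18 with 6 conjugacy classes, hence 6 irreducibles. Sum of squared dims 1 + 1 + 4 + 4 + 4 + 4 = 18 = |G|. Linear characters come from the abelianisation; the 2-dimensional irreps have character r^k -> 2*cos(2*pi*j*k/9), reflections -> 0.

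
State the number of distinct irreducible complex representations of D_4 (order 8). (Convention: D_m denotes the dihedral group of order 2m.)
5

Why: The number of irreducible complex representations of a finite group equals its number of conjugacy classes. D_4 has 5 conjugacy classes (n/2 + 3 for n even), so D_4 (order 8) has exactly 5 irreducible complex representations.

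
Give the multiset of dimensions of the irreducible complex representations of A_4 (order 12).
Dimensions: 1, 1, 1, 3

Solution. There are 4 irreducibles (= number of conjugacy classes). Their dimensions d_i satisfy sum d_i^2 = |G| = 12: 1 + 1 + 1 + 9 = 12.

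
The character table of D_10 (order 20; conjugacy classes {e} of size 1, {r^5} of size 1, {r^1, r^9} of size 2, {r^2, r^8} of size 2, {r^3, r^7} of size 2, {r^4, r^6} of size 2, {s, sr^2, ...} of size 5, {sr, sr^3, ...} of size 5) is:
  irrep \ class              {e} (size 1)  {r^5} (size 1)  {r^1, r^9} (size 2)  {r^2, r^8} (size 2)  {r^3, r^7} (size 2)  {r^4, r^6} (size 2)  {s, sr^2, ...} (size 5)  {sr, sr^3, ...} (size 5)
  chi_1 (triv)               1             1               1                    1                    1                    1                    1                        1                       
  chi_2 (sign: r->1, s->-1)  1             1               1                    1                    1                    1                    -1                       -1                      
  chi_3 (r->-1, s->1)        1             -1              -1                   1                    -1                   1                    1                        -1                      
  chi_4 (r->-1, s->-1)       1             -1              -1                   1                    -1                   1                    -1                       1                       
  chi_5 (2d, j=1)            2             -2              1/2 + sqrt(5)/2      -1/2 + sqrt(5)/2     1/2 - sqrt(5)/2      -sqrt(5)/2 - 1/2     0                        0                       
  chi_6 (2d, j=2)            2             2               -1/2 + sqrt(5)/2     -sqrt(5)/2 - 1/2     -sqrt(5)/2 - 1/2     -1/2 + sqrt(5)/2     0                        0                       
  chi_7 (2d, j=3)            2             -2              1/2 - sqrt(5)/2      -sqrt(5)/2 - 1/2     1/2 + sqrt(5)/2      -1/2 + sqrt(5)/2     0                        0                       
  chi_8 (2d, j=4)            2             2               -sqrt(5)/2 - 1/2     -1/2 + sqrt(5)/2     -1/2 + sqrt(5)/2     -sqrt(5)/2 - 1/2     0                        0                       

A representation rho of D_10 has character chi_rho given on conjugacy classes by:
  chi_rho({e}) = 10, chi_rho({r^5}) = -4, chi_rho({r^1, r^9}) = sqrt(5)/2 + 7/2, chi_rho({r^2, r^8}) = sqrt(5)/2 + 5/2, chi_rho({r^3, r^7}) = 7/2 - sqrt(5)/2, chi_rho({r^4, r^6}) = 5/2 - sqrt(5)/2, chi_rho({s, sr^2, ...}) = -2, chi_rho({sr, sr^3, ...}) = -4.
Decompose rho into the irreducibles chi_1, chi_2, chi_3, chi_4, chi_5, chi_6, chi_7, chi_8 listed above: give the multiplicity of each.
Multiplicities: chi_1: 0, chi_2: 3, chi_3: 1, chi_4: 0, chi_5: 2, chi_6: 0, chi_7: 1, chi_8: 0.

Working: Use <chi_rho, chi> = (1/|G|) sum_C |C| * chi_rho(C) * conj(chi(C)) with |G| = 20 for each irreducible chi in the table:
  <chi_rho, chi_1> = (1/20)[1*(10)*conj(1) + 1*(-4)*conj(1) + 2*(sqrt(5)/2 + 7/2)*conj(1) + 2*(sqrt(5)/2 + 5/2)*conj(1) + 2*(7/2 - sqrt(5)/2)*conj(1) + 2*(5/2 - sqrt(5)/2)*conj(1) + 5*(-2)*conj(1) + 5*(-4)*conj(1)]
      = (1/20)[(10) + (-4) + (sqrt(5) + 7) + (sqrt(5) + 5) + (7 - sqrt(5)) + (5 - sqrt(5)) + (-10) + (-20)] = 0/20 = 0
  <chi_rho, chi_2> = (1/20)[1*(10)*conj(1) + 1*(-4)*conj(1) + 2*(sqrt(5)/2 + 7/2)*conj(1) + 2*(sqrt(5)/2 + 5/2)*conj(1) + 2*(7/2 - sqrt(5)/2)*conj(1) + 2*(5/2 - sqrt(5)/2)*conj(1) + 5*(-2)*conj(-1) + 5*(-4)*conj(-1)]
      = (1/20)[(10) + (-4) + (sqrt(5) + 7) + (sqrt(5) + 5) + (7 - sqrt(5)) + (5 - sqrt(5)) + (10) + (20)] = 60/20 = 3
  <chi_rho, chi_3> = (1/20)[1*(10)*conj(1) + 1*(-4)*conj(-1) + 2*(sqrt(5)/2 + 7/2)*conj(-1) + 2*(sqrt(5)/2 + 5/2)*conj(1) + 2*(7/2 - sqrt(5)/2)*conj(-1) + 2*(5/2 - sqrt(5)/2)*conj(1) + 5*(-2)*conj(1) + 5*(-4)*conj(-1)]
      = (1/20)[(10) + (4) + (-7 - sqrt(5)) + (sqrt(5) + 5) + (-7 + sqrt(5)) + (5 - sqrt(5)) + (-10) + (20)] = 20/20 = 1
  <chi_rho, chi_4> = (1/20)[1*(10)*conj(1) + 1*(-4)*conj(-1) + 2*(sqrt(5)/2 + 7/2)*conj(-1) + 2*(sqrt(5)/2 + 5/2)*conj(1) + 2*(7/2 - sqrt(5)/2)*conj(-1) + 2*(5/2 - sqrt(5)/2)*conj(1) + 5*(-2)*conj(-1) + 5*(-4)*conj(1)]
      = (1/20)[(10) + (4) + (-7 - sqrt(5)) + (sqrt(5) + 5) + (-7 + sqrt(5)) + (5 - sqrt(5)) + (10) + (-20)] = 0/20 = 0
  <chi_rho, chi_5> = (1/20)[1*(10)*conj(2) + 1*(-4)*conj(-2) + 2*(sqrt(5)/2 + 7/2)*conj(1/2 + sqrt(5)/2) + 2*(sqrt(5)/2 + 5/2)*conj(-1/2 + sqrt(5)/2) + 2*(7/2 - sqrt(5)/2)*conj(1/2 - sqrt(5)/2) + 2*(5/2 - sqrt(5)/2)*conj(-sqrt(5)/2 - 1/2) + 5*(-2)*conj(0) + 5*(-4)*conj(0)]
      = (1/20)[(20) + (8) + (6 + 4*sqrt(5)) + (2*sqrt(5)) + (6 - 4*sqrt(5)) + (-2*sqrt(5)) + (0) + (0)] = 40/20 = 2
  <chi_rho, chi_6> = (1/20)[1*(10)*conj(2) + 1*(-4)*conj(2) + 2*(sqrt(5)/2 + 7/2)*conj(-1/2 + sqrt(5)/2) + 2*(sqrt(5)/2 + 5/2)*conj(-sqrt(5)/2 - 1/2) + 2*(7/2 - sqrt(5)/2)*conj(-sqrt(5)/2 - 1/2) + 2*(5/2 - sqrt(5)/2)*conj(-1/2 + sqrt(5)/2) + 5*(-2)*conj(0) + 5*(-4)*conj(0)]
      = (1/20)[(20) + (-8) + (-1 + 3*sqrt(5)) + (-3*sqrt(5) - 5) + (-3*sqrt(5) - 1) + (-5 + 3*sqrt(5)) + (0) + (0)] = 0/20 = 0
  <chi_rho, chi_7> = (1/20)[1*(10)*conj(2) + 1*(-4)*conj(-2) + 2*(sqrt(5)/2 + 7/2)*conj(1/2 - sqrt(5)/2) + 2*(sqrt(5)/2 + 5/2)*conj(-sqrt(5)/2 - 1/2) + 2*(7/2 - sqrt(5)/2)*conj(1/2 + sqrt(5)/2) + 2*(5/2 - sqrt(5)/2)*conj(-1/2 + sqrt(5)/2) + 5*(-2)*conj(0) + 5*(-4)*conj(0)]
      = (1/20)[(20) + (8) + (1 - 3*sqrt(5)) + (-3*sqrt(5) - 5) + (1 + 3*sqrt(5)) + (-5 + 3*sqrt(5)) + (0) + (0)] = 20/20 = 1
  <chi_rho, chi_8> = (1/20)[1*(10)*conj(2) + 1*(-4)*conj(2) + 2*(sqrt(5)/2 + 7/2)*conj(-sqrt(5)/2 - 1/2) + 2*(sqrt(5)/2 + 5/2)*conj(-1/2 + sqrt(5)/2) + 2*(7/2 - sqrt(5)/2)*conj(-1/2 + sqrt(5)/2) + 2*(5/2 - sqrt(5)/2)*conj(-sqrt(5)/2 - 1/2) + 5*(-2)*conj(0) + 5*(-4)*conj(0)]
      = (1/20)[(20) + (-8) + (-4*sqrt(5) - 6) + (2*sqrt(5)) + (-6 + 4*sqrt(5)) + (-2*sqrt(5)) + (0) + (0)] = 0/20 = 0
Dimension check: dim(rho) = sum (mult * dim) = 0*1 + 3*1 + 1*1 + 0*1 + 2*2 + 0*2 + 1*2 + 0*2 = 10 = chi_rho(e) = 10.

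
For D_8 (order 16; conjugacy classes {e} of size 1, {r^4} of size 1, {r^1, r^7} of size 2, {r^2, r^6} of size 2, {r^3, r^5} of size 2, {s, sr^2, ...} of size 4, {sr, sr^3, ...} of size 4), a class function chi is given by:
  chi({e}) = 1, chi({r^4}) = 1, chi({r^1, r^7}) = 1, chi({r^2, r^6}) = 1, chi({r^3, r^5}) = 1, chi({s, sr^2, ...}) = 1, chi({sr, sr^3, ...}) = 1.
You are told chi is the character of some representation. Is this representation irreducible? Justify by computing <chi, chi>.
Irreducible: <chi, chi> = 1.

Working: <chi, chi> = (1/|G|) sum_C |C| * |chi(C)|^2 = (1/16)[1*|1|^2 + 1*|1|^2 + 2*|1|^2 + 2*|1|^2 + 2*|1|^2 + 4*|1|^2 + 4*|1|^2]
  = (1/16)[(1) + (1) + (2) + (2) + (2) + (4) + (4)] = 16/16 = 1.
A character is irreducible iff <chi, chi> = 1, so this representation is irreducible.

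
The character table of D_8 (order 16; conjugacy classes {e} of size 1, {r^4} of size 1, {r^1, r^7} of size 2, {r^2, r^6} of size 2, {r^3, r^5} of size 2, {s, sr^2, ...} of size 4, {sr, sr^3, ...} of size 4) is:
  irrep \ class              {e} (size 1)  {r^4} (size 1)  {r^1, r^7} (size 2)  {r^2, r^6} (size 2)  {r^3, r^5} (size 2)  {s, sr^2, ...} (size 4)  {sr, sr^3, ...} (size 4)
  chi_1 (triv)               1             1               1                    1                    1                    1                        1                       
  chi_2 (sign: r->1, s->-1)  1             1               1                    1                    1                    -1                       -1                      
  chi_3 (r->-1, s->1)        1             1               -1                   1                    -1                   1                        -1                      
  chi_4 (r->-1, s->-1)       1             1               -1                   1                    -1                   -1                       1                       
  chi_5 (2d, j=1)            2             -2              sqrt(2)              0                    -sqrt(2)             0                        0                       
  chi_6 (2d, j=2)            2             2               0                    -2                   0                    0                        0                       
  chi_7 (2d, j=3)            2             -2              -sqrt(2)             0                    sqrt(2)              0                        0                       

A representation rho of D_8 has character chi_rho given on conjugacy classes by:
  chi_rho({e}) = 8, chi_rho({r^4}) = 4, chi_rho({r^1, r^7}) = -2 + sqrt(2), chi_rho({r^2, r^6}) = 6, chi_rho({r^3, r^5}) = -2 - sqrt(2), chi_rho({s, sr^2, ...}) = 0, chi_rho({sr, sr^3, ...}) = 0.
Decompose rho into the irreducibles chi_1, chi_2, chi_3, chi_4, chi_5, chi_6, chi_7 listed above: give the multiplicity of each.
Multiplicities: chi_1: 1, chi_2: 1, chi_3: 2, chi_4: 2, chi_5: 1, chi_6: 0, chi_7: 0.

Details: Use <chi_rho, chi> = (1/|G|) sum_C |C| * chi_rho(C) * conj(chi(C)) with |G| = 16 for each irreducible chi in the table:
  <chi_rho, chi_1> = (1/16)[1*(8)*conj(1) + 1*(4)*conj(1) + 2*(-2 + sqrt(2))*conj(1) + 2*(6)*conj(1) + 2*(-2 - sqrt(2))*conj(1) + 4*(0)*conj(1) + 4*(0)*conj(1)]
      = (1/16)[(8) + (4) + (-4 + 2*sqrt(2)) + (12) + (-4 - 2*sqrt(2)) + (0) + (0)] = 16/16 = 1
  <chi_rho, chi_2> = (1/16)[1*(8)*conj(1) + 1*(4)*conj(1) + 2*(-2 + sqrt(2))*conj(1) + 2*(6)*conj(1) + 2*(-2 - sqrt(2))*conj(1) + 4*(0)*conj(-1) + 4*(0)*conj(-1)]
      = (1/16)[(8) + (4) + (-4 + 2*sqrt(2)) + (12) + (-4 - 2*sqrt(2)) + (0) + (0)] = 16/16 = 1
  <chi_rho, chi_3> = (1/16)[1*(8)*conj(1) + 1*(4)*conj(1) + 2*(-2 + sqrt(2))*conj(-1) + 2*(6)*conj(1) + 2*(-2 - sqrt(2))*conj(-1) + 4*(0)*conj(1) + 4*(0)*conj(-1)]
      = (1/16)[(8) + (4) + (4 - 2*sqrt(2)) + (12) + (2*sqrt(2) + 4) + (0) + (0)] = 32/16 = 2
  <chi_rho, chi_4> = (1/16)[1*(8)*conj(1) + 1*(4)*conj(1) + 2*(-2 + sqrt(2))*conj(-1) + 2*(6)*conj(1) + 2*(-2 - sqrt(2))*conj(-1) + 4*(0)*conj(-1) + 4*(0)*conj(1)]
      = (1/16)[(8) + (4) + (4 - 2*sqrt(2)) + (12) + (2*sqrt(2) + 4) + (0) + (0)] = 32/16 = 2
  <chi_rho, chi_5> = (1/16)[1*(8)*conj(2) + 1*(4)*conj(-2) + 2*(-2 + sqrt(2))*conj(sqrt(2)) + 2*(6)*conj(0) + 2*(-2 - sqrt(2))*conj(-sqrt(2)) + 4*(0)*conj(0) + 4*(0)*conj(0)]
      = (1/16)[(16) + (-8) + (4 - 4*sqrt(2)) + (0) + (4 + 4*sqrt(2)) + (0) + (0)] = 16/16 = 1
  <chi_rho, chi_6> = (1/16)[1*(8)*conj(2) + 1*(4)*conj(2) + 2*(-2 + sqrt(2))*conj(0) + 2*(6)*conj(-2) + 2*(-2 - sqrt(2))*conj(0) + 4*(0)*conj(0) + 4*(0)*conj(0)]
      = (1/16)[(16) + (8) + (0) + (-24) + (0) + (0) + (0)] = 0/16 = 0
  <chi_rho, chi_7> = (1/16)[1*(8)*conj(2) + 1*(4)*conj(-2) + 2*(-2 + sqrt(2))*conj(-sqrt(2)) + 2*(6)*conj(0) + 2*(-2 - sqrt(2))*conj(sqrt(2)) + 4*(0)*conj(0) + 4*(0)*conj(0)]
      = (1/16)[(16) + (-8) + (-4 + 4*sqrt(2)) + (0) + (-4*sqrt(2) - 4) + (0) + (0)] = 0/16 = 0
Dimension check: dim(rho) = sum (mult * dim) = 1*1 + 1*1 + 2*1 + 2*1 + 1*2 + 0*2 + 0*2 = 8 = chi_rho(e) = 8.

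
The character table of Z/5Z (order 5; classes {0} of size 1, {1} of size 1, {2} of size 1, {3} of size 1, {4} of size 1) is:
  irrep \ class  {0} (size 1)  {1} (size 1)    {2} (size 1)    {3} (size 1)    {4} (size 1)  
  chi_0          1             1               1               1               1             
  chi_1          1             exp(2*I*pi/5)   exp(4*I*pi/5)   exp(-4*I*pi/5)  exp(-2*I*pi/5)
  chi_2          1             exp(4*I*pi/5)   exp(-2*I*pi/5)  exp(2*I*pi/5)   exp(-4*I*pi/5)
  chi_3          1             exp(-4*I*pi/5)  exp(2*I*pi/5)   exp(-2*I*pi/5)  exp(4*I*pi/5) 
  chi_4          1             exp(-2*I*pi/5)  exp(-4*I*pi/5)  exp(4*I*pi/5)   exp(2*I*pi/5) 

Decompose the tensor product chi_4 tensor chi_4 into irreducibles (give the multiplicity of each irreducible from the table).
chi_4 tensor chi_4 = chi_3 (all other irreducibles have multiplicity 0).

The character of a tensor product is the pointwise product (chi_4 * chi_4)(C) = chi_4(C) * chi_4(C):
  {0}: (1)*(1), {1}: (exp(-2*I*pi/5))*(exp(-2*I*pi/5)), {2}: (exp(-4*I*pi/5))*(exp(-4*I*pi/5)), {3}: (exp(4*I*pi/5))*(exp(4*I*pi/5)), {4}: (exp(2*I*pi/5))*(exp(2*I*pi/5))
so (chi_4 * chi_4) takes values
  {0} -> 1, {1} -> exp(-4*I*pi/5), {2} -> exp(2*I*pi/5), {3} -> exp(-2*I*pi/5), {4} -> exp(4*I*pi/5).
Now take the inner product of this character with each irreducible chi from the table, <chi_4*chi_4, chi> = (1/5) sum_C |C| (chi_4*chi_4)(C) conj(chi(C)):
  <chi_4*chi_4, chi_0> = (1/5)[1*(1)*conj(1) + 1*(exp(-4*I*pi/5))*conj(1) + 1*(exp(2*I*pi/5))*conj(1) + 1*(exp(-2*I*pi/5))*conj(1) + 1*(exp(4*I*pi/5))*conj(1)]
      = (1/5)[(1) + (exp(-4*I*pi/5)) + (exp(2*I*pi/5)) + (exp(-2*I*pi/5)) + (exp(4*I*pi/5))] = 0/5 = 0
  <chi_4*chi_4, chi_1> = (1/5)[1*(1)*conj(1) + 1*(exp(-4*I*pi/5))*conj(exp(2*I*pi/5)) + 1*(exp(2*I*pi/5))*conj(exp(4*I*pi/5)) + 1*(exp(-2*I*pi/5))*conj(exp(-4*I*pi/5)) + 1*(exp(4*I*pi/5))*conj(exp(-2*I*pi/5))]
      = (1/5)[(1) + (exp(4*I*pi/5)) + (exp(-2*I*pi/5)) + (exp(2*I*pi/5)) + (exp(-4*I*pi/5))] = 0/5 = 0
  <chi_4*chi_4, chi_2> = (1/5)[1*(1)*conj(1) + 1*(exp(-4*I*pi/5))*conj(exp(4*I*pi/5)) + 1*(exp(2*I*pi/5))*conj(exp(-2*I*pi/5)) + 1*(exp(-2*I*pi/5))*conj(exp(2*I*pi/5)) + 1*(exp(4*I*pi/5))*conj(exp(-4*I*pi/5))]
      = (1/5)[(1) + (exp(2*I*pi/5)) + (exp(4*I*pi/5)) + (exp(-4*I*pi/5)) + (exp(-2*I*pi/5))] = 0/5 = 0
  <chi_4*chi_4, chi_3> = (1/5)[1*(1)*conj(1) + 1*(exp(-4*I*pi/5))*conj(exp(-4*I*pi/5)) + 1*(exp(2*I*pi/5))*conj(exp(2*I*pi/5)) + 1*(exp(-2*I*pi/5))*conj(exp(-2*I*pi/5)) + 1*(exp(4*I*pi/5))*conj(exp(4*I*pi/5))]
      = (1/5)[(1) + (1) + (1) + (1) + (1)] = 5/5 = 1
  <chi_4*chi_4, chi_4> = (1/5)[1*(1)*conj(1) + 1*(exp(-4*I*pi/5))*conj(exp(-2*I*pi/5)) + 1*(exp(2*I*pi/5))*conj(exp(-4*I*pi/5)) + 1*(exp(-2*I*pi/5))*conj(exp(4*I*pi/5)) + 1*(exp(4*I*pi/5))*conj(exp(2*I*pi/5))]
      = (1/5)[(1) + (exp(-2*I*pi/5)) + (exp(-4*I*pi/5)) + (exp(4*I*pi/5)) + (exp(2*I*pi/5))] = 0/5 = 0
(Exp terms are combined using exp(i*s)*conj(exp(i*t)) = exp(i*(s-t)), and sums of them are collapsed using the identity that for every m > 1 the m distinct m-th roots of unity sum to 0, e.g. 1 + exp(2*I*pi/3) + exp(-2*I*pi/3) = 0.)
Hence the multiplicities are chi_3: 1. Dimension check: dim(chi_4)*dim(chi_4) = 1*1 = 1 and sum (mult * dim) = 1*1 = 1.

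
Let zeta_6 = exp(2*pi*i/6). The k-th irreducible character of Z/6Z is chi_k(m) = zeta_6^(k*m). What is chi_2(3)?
chi_2(3) = zeta_6^6 = 1

Derivation: chi_2(3) = zeta_6^(2*3) = zeta_6^6. Since zeta_6^6 = 1, this equals zeta_6^0 = exp(2*pi*i*0/6) = 1.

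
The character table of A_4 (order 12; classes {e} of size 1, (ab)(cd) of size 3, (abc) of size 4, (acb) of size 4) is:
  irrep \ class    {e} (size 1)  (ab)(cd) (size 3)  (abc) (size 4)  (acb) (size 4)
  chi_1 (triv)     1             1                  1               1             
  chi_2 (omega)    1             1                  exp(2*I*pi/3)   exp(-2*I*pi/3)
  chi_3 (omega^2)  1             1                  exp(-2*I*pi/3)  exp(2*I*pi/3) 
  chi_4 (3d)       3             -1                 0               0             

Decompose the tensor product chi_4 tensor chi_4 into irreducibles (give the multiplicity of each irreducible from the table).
chi_4 tensor chi_4 = chi_1 + chi_2 + chi_3 + 2*chi_4 (all other irreducibles have multiplicity 0).

Argument: The character of a tensor product is the pointwise product (chi_4 * chi_4)(C) = chi_4(C) * chi_4(C):
  {e}: (3)*(3), (ab)(cd): (-1)*(-1), (abc): (0)*(0), (acb): (0)*(0)
so (chi_4 * chi_4) takes values
  {e} -> 9, (ab)(cd) -> 1, (abc) -> 0, (acb) -> 0.
Now take the inner product of this character with each irreducible chi from the table, <chi_4*chi_4, chi> = (1/12) sum_C |C| (chi_4*chi_4)(C) conj(chi(C)):
  <chi_4*chi_4, chi_1> = (1/12)[1*(9)*conj(1) + 3*(1)*conj(1) + 4*(0)*conj(1) + 4*(0)*conj(1)]
      = (1/12)[(9) + (3) + (0) + (0)] = 12/12 = 1
  <chi_4*chi_4, chi_2> = (1/12)[1*(9)*conj(1) + 3*(1)*conj(1) + 4*(0)*conj(exp(2*I*pi/3)) + 4*(0)*conj(exp(-2*I*pi/3))]
      = (1/12)[(9) + (3) + (0) + (0)] = 12/12 = 1
  <chi_4*chi_4, chi_3> = (1/12)[1*(9)*conj(1) + 3*(1)*conj(1) + 4*(0)*conj(exp(-2*I*pi/3)) + 4*(0)*conj(exp(2*I*pi/3))]
      = (1/12)[(9) + (3) + (0) + (0)] = 12/12 = 1
  <chi_4*chi_4, chi_4> = (1/12)[1*(9)*conj(3) + 3*(1)*conj(-1) + 4*(0)*conj(0) + 4*(0)*conj(0)]
      = (1/12)[(27) + (-3) + (0) + (0)] = 24/12 = 2
(Exp terms are combined using exp(i*s)*conj(exp(i*t)) = exp(i*(s-t)), and sums of them are collapsed using the identity that for every m > 1 the m distinct m-th roots of unity sum to 0, e.g. 1 + exp(2*I*pi/3) + exp(-2*I*pi/3) = 0.)
Hence the multiplicities are chi_1: 1, chi_2: 1, chi_3: 1, chi_4: 2. Dimension check: dim(chi_4)*dim(chi_4) = 3*3 = 9 and sum (mult * dim) = 1*1 + 1*1 + 1*1 + 2*3 = 9.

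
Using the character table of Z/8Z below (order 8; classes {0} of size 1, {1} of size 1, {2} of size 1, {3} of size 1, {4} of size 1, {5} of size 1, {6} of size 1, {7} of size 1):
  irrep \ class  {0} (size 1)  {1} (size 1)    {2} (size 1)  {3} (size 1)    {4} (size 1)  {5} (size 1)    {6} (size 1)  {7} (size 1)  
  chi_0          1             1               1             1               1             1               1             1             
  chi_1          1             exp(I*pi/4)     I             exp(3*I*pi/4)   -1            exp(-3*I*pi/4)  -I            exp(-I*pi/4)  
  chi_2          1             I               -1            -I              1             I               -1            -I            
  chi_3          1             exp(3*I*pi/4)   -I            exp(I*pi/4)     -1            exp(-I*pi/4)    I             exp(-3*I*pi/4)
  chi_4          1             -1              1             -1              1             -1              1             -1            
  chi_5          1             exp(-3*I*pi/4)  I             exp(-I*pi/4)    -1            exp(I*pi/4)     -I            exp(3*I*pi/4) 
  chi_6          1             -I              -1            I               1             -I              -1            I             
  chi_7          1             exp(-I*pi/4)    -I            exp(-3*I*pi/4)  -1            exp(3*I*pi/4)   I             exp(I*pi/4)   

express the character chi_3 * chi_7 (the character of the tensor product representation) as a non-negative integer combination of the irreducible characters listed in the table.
chi_3 tensor chi_7 = chi_2 (all other irreducibles have multiplicity 0).

Justification: The character of a tensor product is the pointwise product (chi_3 * chi_7)(C) = chi_3(C) * chi_7(C):
  {0}: (1)*(1), {1}: (exp(3*I*pi/4))*(exp(-I*pi/4)), {2}: (-I)*(-I), {3}: (exp(I*pi/4))*(exp(-3*I*pi/4)), {4}: (-1)*(-1), {5}: (exp(-I*pi/4))*(exp(3*I*pi/4)), {6}: (I)*(I), {7}: (exp(-3*I*pi/4))*(exp(I*pi/4))
so (chi_3 * chi_7) takes values
  {0} -> 1, {1} -> I, {2} -> -1, {3} -> -I, {4} -> 1, {5} -> I, {6} -> -1, {7} -> -I.
Now take the inner product of this character with each irreducible chi from the table, <chi_3*chi_7, chi> = (1/8) sum_C |C| (chi_3*chi_7)(C) conj(chi(C)):
  <chi_3*chi_7, chi_0> = (1/8)[1*(1)*conj(1) + 1*(I)*conj(1) + 1*(-1)*conj(1) + 1*(-I)*conj(1) + 1*(1)*conj(1) + 1*(I)*conj(1) + 1*(-1)*conj(1) + 1*(-I)*conj(1)]
      = (1/8)[(1) + (I) + (-1) + (-I) + (1) + (I) + (-1) + (-I)] = 0/8 = 0
  <chi_3*chi_7, chi_1> = (1/8)[1*(1)*conj(1) + 1*(I)*conj(exp(I*pi/4)) + 1*(-1)*conj(I) + 1*(-I)*conj(exp(3*I*pi/4)) + 1*(1)*conj(-1) + 1*(I)*conj(exp(-3*I*pi/4)) + 1*(-1)*conj(-I) + 1*(-I)*conj(exp(-I*pi/4))]
      = (1/8)[(1) + (exp(I*pi/4)) + (I) + (-exp(-I*pi/4)) + (-1) + (exp(-3*I*pi/4)) + (-I) + (-exp(3*I*pi/4))] = 0/8 = 0
  <chi_3*chi_7, chi_2> = (1/8)[1*(1)*conj(1) + 1*(I)*conj(I) + 1*(-1)*conj(-1) + 1*(-I)*conj(-I) + 1*(1)*conj(1) + 1*(I)*conj(I) + 1*(-1)*conj(-1) + 1*(-I)*conj(-I)]
      = (1/8)[(1) + (1) + (1) + (1) + (1) + (1) + (1) + (1)] = 8/8 = 1
  <chi_3*chi_7, chi_3> = (1/8)[1*(1)*conj(1) + 1*(I)*conj(exp(3*I*pi/4)) + 1*(-1)*conj(-I) + 1*(-I)*conj(exp(I*pi/4)) + 1*(1)*conj(-1) + 1*(I)*conj(exp(-I*pi/4)) + 1*(-1)*conj(I) + 1*(-I)*conj(exp(-3*I*pi/4))]
      = (1/8)[(1) + (exp(-I*pi/4)) + (-I) + (-exp(I*pi/4)) + (-1) + (exp(3*I*pi/4)) + (I) + (-exp(-3*I*pi/4))] = 0/8 = 0
  <chi_3*chi_7, chi_4> = (1/8)[1*(1)*conj(1) + 1*(I)*conj(-1) + 1*(-1)*conj(1) + 1*(-I)*conj(-1) + 1*(1)*conj(1) + 1*(I)*conj(-1) + 1*(-1)*conj(1) + 1*(-I)*conj(-1)]
      = (1/8)[(1) + (-I) + (-1) + (I) + (1) + (-I) + (-1) + (I)] = 0/8 = 0
  <chi_3*chi_7, chi_5> = (1/8)[1*(1)*conj(1) + 1*(I)*conj(exp(-3*I*pi/4)) + 1*(-1)*conj(I) + 1*(-I)*conj(exp(-I*pi/4)) + 1*(1)*conj(-1) + 1*(I)*conj(exp(I*pi/4)) + 1*(-1)*conj(-I) + 1*(-I)*conj(exp(3*I*pi/4))]
      = (1/8)[(1) + (exp(-3*I*pi/4)) + (I) + (-exp(3*I*pi/4)) + (-1) + (exp(I*pi/4)) + (-I) + (-exp(-I*pi/4))] = 0/8 = 0
  <chi_3*chi_7, chi_6> = (1/8)[1*(1)*conj(1) + 1*(I)*conj(-I) + 1*(-1)*conj(-1) + 1*(-I)*conj(I) + 1*(1)*conj(1) + 1*(I)*conj(-I) + 1*(-1)*conj(-1) + 1*(-I)*conj(I)]
      = (1/8)[(1) + (-1) + (1) + (-1) + (1) + (-1) + (1) + (-1)] = 0/8 = 0
  <chi_3*chi_7, chi_7> = (1/8)[1*(1)*conj(1) + 1*(I)*conj(exp(-I*pi/4)) + 1*(-1)*conj(-I) + 1*(-I)*conj(exp(-3*I*pi/4)) + 1*(1)*conj(-1) + 1*(I)*conj(exp(3*I*pi/4)) + 1*(-1)*conj(I) + 1*(-I)*conj(exp(I*pi/4))]
      = (1/8)[(1) + (exp(3*I*pi/4)) + (-I) + (-exp(-3*I*pi/4)) + (-1) + (exp(-I*pi/4)) + (I) + (-exp(I*pi/4))] = 0/8 = 0
(Exp terms are combined using exp(i*s)*conj(exp(i*t)) = exp(i*(s-t)), and sums of them are collapsed using the identity that for every m > 1 the m distinct m-th roots of unity sum to 0, e.g. 1 + exp(2*I*pi/3) + exp(-2*I*pi/3) = 0.)
Hence the multiplicities are chi_2: 1. Dimension check: dim(chi_3)*dim(chi_7) = 1*1 = 1 and sum (mult * dim) = 1*1 = 1.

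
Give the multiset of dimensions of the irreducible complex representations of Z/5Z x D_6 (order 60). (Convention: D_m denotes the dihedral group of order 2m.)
Dimensions: 1, 1, 1, 1, 1, 1, 1, 1, 1, 1, 1, 1, 1, 1, 1, 1, 1, 1, 1, 1, 2, 2, 2, 2, 2, 2, 2, 2, 2, 2

Justification: There are 30 irreducibles (= number of conjugacy classes). Their dimensions d_i satisfy sum d_i^2 = |G| = 60: 1 + 1 + 1 + 1 + 1 + 1 + 1 + 1 + 1 + 1 + 1 + 1 + 1 + 1 + 1 + 1 + 1 + 1 + 1 + 1 + 4 + 4 + 4 + 4 + 4 + 4 + 4 + 4 + 4 + 4 = 60. (For the product with Z/5Z: each of the 5 1-dim characters of Z/5Z tensors with each irrep of D_6, giving 5 copies of each D_6-dimension.)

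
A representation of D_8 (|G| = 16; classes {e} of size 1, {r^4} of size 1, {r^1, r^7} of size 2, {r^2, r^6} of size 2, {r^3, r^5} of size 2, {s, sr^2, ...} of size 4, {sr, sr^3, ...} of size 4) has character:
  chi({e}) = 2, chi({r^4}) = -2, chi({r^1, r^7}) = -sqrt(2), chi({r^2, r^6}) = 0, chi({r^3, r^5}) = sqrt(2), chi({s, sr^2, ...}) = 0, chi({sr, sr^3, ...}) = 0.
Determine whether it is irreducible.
Irreducible: <chi, chi> = 1.

Argument: <chi, chi> = (1/|G|) sum_C |C| * |chi(C)|^2 = (1/16)[1*|2|^2 + 1*|-2|^2 + 2*|-sqrt(2)|^2 + 2*|0|^2 + 2*|sqrt(2)|^2 + 4*|0|^2 + 4*|0|^2]
  = (1/16)[(4) + (4) + (4) + (0) + (4) + (0) + (0)] = 16/16 = 1.
A character is irreducible iff <chi, chi> = 1, so this representation is irreducible.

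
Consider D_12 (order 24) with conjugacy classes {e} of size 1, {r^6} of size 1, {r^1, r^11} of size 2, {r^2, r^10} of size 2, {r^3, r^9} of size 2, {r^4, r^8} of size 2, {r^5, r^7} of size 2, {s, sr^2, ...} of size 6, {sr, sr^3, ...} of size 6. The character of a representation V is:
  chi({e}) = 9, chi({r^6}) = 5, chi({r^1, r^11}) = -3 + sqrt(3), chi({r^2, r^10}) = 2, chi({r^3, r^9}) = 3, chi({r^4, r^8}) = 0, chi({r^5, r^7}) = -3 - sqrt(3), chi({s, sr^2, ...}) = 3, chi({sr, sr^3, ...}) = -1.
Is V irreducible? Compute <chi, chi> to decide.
Not irreducible (reducible): <chi, chi> = 10 > 1.

Argument: <chi, chi> = (1/|G|) sum_C |C| * |chi(C)|^2 = (1/24)[1*|9|^2 + 1*|5|^2 + 2*|-3 + sqrt(3)|^2 + 2*|2|^2 + 2*|3|^2 + 2*|0|^2 + 2*|-3 - sqrt(3)|^2 + 6*|3|^2 + 6*|-1|^2]
  = (1/24)[(81) + (25) + (24 - 12*sqrt(3)) + (8) + (18) + (0) + (12*sqrt(3) + 24) + (54) + (6)] = 240/24 = 10.
A character is irreducible iff <chi, chi> = 1, so this representation is reducible.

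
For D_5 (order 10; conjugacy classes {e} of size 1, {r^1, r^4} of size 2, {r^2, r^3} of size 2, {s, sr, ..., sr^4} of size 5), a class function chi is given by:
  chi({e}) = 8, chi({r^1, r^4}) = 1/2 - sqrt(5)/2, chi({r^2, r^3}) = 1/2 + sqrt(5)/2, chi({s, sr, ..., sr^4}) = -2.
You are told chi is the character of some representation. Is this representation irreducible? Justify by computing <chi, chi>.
Not irreducible (reducible): <chi, chi> = 9 > 1.

Proof sketch: <chi, chi> = (1/|G|) sum_C |C| * |chi(C)|^2 = (1/10)[1*|8|^2 + 2*|1/2 - sqrt(5)/2|^2 + 2*|1/2 + sqrt(5)/2|^2 + 5*|-2|^2]
  = (1/10)[(64) + (3 - sqrt(5)) + (sqrt(5) + 3) + (20)] = 90/10 = 9.
A character is irreducible iff <chi, chi> = 1, so this representation is reducible.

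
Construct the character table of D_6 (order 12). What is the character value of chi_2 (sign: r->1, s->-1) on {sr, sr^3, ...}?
Conjugacy classes: {e} of size 1, {r^3} of size 1, {r^1, r^5} of size 2, {r^2, r^4} of size 2, {s, sr^2, ...} of size 3, {sr, sr^3, ...} of size 3.
Character table:
  irrep \ class              {e} (size 1)  {r^3} (size 1)  {r^1, r^5} (size 2)  {r^2, r^4} (size 2)  {s, sr^2, ...} (size 3)  {sr, sr^3, ...} (size 3)
  chi_1 (triv)               1             1               1                    1                    1                        1                       
  chi_2 (sign: r->1, s->-1)  1             1               1                    1                    -1                       -1                      
  chi_3 (r->-1, s->1)        1             -1              -1                   1                    1                        -1                      
  chi_4 (r->-1, s->-1)       1             -1              -1                   1                    -1                       1                       
  chi_5 (2d, j=1)            2             -2              1                    -1                   0                        0                       
  chi_6 (2d, j=2)            2             2               -1                   -1                   0                        0                       

Spot check: chi_2 (sign: r->1, s->-1) on {sr, sr^3, ...} = -1.

Justification: D_6 has order 2*6 = 12 with 6 conjugacy classes, hence 6 irreducibles. Sum of squared dims 1 + 1 + 1 + 1 + 4 + 4 = 12 = |G|. Linear characters come from the abelianisation; the 2-dimensional irreps have character r^k -> 2*cos(2*pi*j*k/6), reflections -> 0.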